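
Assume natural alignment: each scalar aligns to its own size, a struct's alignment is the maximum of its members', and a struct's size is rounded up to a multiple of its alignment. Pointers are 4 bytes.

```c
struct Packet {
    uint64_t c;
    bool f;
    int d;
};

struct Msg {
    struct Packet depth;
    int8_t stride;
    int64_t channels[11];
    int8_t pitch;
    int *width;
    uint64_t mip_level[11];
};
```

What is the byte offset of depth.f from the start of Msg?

Packet: 0..8  c  (8B, 8-aligned); 8..9  f  (1B, 1-aligned); 9..12  -- padding (3B); 12..16  d  (4B, 4-aligned); sizeof = 16, alignof = 8
0..16  depth  (16B, 8-aligned)
within Packet: f at 8
0 + 8 = 8

8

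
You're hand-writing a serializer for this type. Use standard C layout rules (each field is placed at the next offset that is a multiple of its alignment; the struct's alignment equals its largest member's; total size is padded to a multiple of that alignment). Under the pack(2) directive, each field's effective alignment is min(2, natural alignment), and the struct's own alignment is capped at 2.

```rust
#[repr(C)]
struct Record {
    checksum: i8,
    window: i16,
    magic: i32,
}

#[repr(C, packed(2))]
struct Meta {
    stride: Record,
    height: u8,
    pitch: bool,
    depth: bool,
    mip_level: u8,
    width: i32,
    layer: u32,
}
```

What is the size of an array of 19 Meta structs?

Record: @0: checksum [1B, align 1] → 1; +1 pad (align 2); @2: window [2B, align 2] → 4; @4: magic [4B, align 4] → 8; size 8, align 4
@0: stride [8B, align 2] → 8
@8: height [1B, align 1] → 9
@9: pitch [1B, align 1] → 10
@10: depth [1B, align 1] → 11
@11: mip_level [1B, align 1] → 12
@12: width [4B, align 2] → 16
@16: layer [4B, align 2] → 20
size 20, align 2
array of 19: 19 × 20 = 380

380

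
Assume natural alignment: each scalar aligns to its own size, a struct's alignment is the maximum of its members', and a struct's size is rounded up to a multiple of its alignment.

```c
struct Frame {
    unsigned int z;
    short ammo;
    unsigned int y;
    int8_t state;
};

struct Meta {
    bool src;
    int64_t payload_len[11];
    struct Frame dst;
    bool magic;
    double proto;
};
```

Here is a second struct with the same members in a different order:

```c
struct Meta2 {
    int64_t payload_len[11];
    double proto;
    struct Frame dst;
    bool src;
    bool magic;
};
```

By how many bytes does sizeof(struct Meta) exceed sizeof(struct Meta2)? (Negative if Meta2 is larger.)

Frame: 0..4  z  (4B, 4-aligned); 4..6  ammo  (2B, 2-aligned); 6..8  -- padding (2B); 8..12  y  (4B, 4-aligned); 12..13  state  (1B, 1-aligned); 13..16  -- tail padding (3B); sizeof = 16, alignof = 4
0..1  src  (1B, 1-aligned)
1..8  -- padding (7B)
8..96  payload_len  (88B, 8-aligned)
96..112  dst  (16B, 4-aligned)
112..113  magic  (1B, 1-aligned)
113..120  -- padding (7B)
120..128  proto  (8B, 8-aligned)
sizeof = 128, alignof = 8
— Meta2 —
0..88  payload_len  (88B, 8-aligned)
88..96  proto  (8B, 8-aligned)
96..112  dst  (16B, 4-aligned)
112..113  src  (1B, 1-aligned)
113..114  magic  (1B, 1-aligned)
114..120  -- tail padding (6B)
sizeof = 120, alignof = 8
128 − 120 = 8

8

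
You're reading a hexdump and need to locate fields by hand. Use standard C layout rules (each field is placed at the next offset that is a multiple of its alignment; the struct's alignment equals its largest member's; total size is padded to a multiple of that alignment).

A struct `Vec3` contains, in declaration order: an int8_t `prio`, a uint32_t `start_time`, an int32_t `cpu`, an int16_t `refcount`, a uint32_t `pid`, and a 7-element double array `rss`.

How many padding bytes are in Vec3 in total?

@0: prio [1B, align 1] → 1
+3 pad (align 4)
@4: start_time [4B, align 4] → 8
@8: cpu [4B, align 4] → 12
@12: refcount [2B, align 2] → 14
+2 pad (align 4)
@16: pid [4B, align 4] → 20
+4 pad (align 8)
@24: rss [56B, align 8] → 80
size 80, align 8
data bytes 71, size 80 → padding 9

9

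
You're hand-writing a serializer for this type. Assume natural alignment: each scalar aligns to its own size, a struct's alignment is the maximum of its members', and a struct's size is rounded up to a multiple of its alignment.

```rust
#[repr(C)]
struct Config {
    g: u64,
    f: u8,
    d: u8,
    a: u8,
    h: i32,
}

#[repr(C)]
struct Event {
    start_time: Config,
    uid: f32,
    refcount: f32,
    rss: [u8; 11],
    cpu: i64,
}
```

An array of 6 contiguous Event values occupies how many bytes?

Config: 0..8  g  (8B, 8-aligned); 8..9  f  (1B, 1-aligned); 9..10  d  (1B, 1-aligned); 10..11  a  (1B, 1-aligned); 11..12  -- padding (1B); 12..16  h  (4B, 4-aligned); sizeof = 16, alignof = 8
0..16  start_time  (16B, 8-aligned)
16..20  uid  (4B, 4-aligned)
20..24  refcount  (4B, 4-aligned)
24..35  rss  (11B, 1-aligned)
35..40  -- padding (5B)
40..48  cpu  (8B, 8-aligned)
sizeof = 48, alignof = 8
array of 6: 6 × 48 = 288

288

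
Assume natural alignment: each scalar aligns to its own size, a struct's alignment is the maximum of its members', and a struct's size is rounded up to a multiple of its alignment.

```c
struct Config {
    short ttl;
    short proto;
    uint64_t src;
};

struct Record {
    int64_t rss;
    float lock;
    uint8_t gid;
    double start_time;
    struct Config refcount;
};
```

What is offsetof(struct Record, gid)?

Config: ttl at 0 (size 2, align 2) → ends 2; proto at 2 (size 2, align 2) → ends 4; pad 4 to align 8 for src; src at 8 (size 8, align 8) → ends 16; total 16 bytes, alignment 8
rss at 0 (size 8, align 8) → ends 8
lock at 8 (size 4, align 4) → ends 12
gid at 12 (size 1, align 1) → ends 13

12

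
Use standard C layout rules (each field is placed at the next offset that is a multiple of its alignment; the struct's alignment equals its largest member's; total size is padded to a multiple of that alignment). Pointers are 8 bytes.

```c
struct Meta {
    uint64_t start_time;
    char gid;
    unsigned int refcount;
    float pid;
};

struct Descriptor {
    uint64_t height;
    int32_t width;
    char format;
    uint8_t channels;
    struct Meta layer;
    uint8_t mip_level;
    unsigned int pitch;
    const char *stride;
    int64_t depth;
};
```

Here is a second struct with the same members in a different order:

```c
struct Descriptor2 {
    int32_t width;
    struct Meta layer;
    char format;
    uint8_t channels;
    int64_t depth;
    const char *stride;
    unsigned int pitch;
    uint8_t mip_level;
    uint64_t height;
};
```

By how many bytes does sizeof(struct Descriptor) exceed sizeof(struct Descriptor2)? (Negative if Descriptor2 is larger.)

Meta: @0: start_time [8B, align 8] → 8; @8: gid [1B, align 1] → 9; +3 pad (align 4); @12: refcount [4B, align 4] → 16; @16: pid [4B, align 4] → 20; +4 tail pad (align 8); size 24, align 8
@0: height [8B, align 8] → 8
@8: width [4B, align 4] → 12
@12: format [1B, align 1] → 13
@13: channels [1B, align 1] → 14
+2 pad (align 8)
@16: layer [24B, align 8] → 40
@40: mip_level [1B, align 1] → 41
+3 pad (align 4)
@44: pitch [4B, align 4] → 48
@48: stride [8B, align 8] → 56
@56: depth [8B, align 8] → 64
size 64, align 8
— Descriptor2 —
@0: width [4B, align 4] → 4
+4 pad (align 8)
@8: layer [24B, align 8] → 32
@32: format [1B, align 1] → 33
@33: channels [1B, align 1] → 34
+6 pad (align 8)
@40: depth [8B, align 8] → 48
@48: stride [8B, align 8] → 56
@56: pitch [4B, align 4] → 60
@60: mip_level [1B, align 1] → 61
+3 pad (align 8)
@64: height [8B, align 8] → 72
size 72, align 8
64 − 72 = -8

-8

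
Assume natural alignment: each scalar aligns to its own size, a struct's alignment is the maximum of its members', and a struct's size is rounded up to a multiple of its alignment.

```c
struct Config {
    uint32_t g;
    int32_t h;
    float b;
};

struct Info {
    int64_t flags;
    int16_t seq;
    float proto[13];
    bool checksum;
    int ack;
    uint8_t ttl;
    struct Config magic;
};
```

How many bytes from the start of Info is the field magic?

76

Config: 0..4  g  (4B, 4-aligned); 4..8  h  (4B, 4-aligned); 8..12  b  (4B, 4-aligned); sizeof = 12, alignof = 4
0..8  flags  (8B, 8-aligned)
8..10  seq  (2B, 2-aligned)
10..12  -- padding (2B)
12..64  proto  (52B, 4-aligned)
64..65  checksum  (1B, 1-aligned)
65..68  -- padding (3B)
68..72  ack  (4B, 4-aligned)
72..73  ttl  (1B, 1-aligned)
73..76  -- padding (3B)
76..88  magic  (12B, 4-aligned)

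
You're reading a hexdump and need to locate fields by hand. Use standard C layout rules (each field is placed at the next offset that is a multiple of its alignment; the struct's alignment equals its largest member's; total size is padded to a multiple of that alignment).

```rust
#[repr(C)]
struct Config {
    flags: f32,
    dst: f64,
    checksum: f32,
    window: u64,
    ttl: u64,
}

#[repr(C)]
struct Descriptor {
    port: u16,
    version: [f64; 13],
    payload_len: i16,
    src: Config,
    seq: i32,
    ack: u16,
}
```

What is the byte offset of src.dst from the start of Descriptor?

128

Config: @0: flags [4B, align 4] → 4; +4 pad (align 8); @8: dst [8B, align 8] → 16; @16: checksum [4B, align 4] → 20; +4 pad (align 8); @24: window [8B, align 8] → 32; @32: ttl [8B, align 8] → 40; size 40, align 8
@0: port [2B, align 2] → 2
+6 pad (align 8)
@8: version [104B, align 8] → 112
@112: payload_len [2B, align 2] → 114
+6 pad (align 8)
@120: src [40B, align 8] → 160
within Config: dst at 8
120 + 8 = 128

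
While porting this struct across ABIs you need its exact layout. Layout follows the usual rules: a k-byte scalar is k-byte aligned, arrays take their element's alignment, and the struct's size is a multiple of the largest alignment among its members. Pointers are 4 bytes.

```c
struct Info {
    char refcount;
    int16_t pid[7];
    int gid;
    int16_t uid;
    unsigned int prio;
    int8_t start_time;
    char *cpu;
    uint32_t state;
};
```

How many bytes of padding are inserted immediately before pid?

1

refcount at 0 (size 1, align 1) → ends 1
pad 1 to align 2 for pid
pid at 2 (size 14, align 2) → ends 16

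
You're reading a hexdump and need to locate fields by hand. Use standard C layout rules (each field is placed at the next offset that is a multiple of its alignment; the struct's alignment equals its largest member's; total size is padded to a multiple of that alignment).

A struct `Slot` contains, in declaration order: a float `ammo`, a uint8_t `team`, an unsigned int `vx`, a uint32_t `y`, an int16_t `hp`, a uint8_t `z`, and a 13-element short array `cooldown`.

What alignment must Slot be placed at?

4

member alignments: ammo=4, team=1, vx=4, y=4, hp=2, z=1, cooldown=2
max = 4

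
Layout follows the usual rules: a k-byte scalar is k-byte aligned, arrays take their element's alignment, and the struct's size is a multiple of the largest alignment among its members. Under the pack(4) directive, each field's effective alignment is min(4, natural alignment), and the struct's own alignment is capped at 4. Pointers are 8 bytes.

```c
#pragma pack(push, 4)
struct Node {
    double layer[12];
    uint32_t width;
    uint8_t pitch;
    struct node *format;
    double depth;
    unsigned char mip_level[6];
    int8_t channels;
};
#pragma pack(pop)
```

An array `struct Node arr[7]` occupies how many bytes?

896

0..96  layer  (96B, 4-aligned)
96..100  width  (4B, 4-aligned)
100..101  pitch  (1B, 1-aligned)
101..104  -- padding (3B)
104..112  format  (8B, 4-aligned)
112..120  depth  (8B, 4-aligned)
120..126  mip_level  (6B, 1-aligned)
126..127  channels  (1B, 1-aligned)
127..128  -- tail padding (1B)
sizeof = 128, alignof = 4
array of 7: 7 × 128 = 896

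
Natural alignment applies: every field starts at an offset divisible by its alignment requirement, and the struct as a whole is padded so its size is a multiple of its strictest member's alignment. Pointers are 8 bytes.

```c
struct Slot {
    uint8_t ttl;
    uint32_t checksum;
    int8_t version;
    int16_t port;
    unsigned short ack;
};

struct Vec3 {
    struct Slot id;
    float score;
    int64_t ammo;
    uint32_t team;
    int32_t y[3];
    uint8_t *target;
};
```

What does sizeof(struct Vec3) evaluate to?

56 bytes

Slot: ttl at 0 (size 1, align 1) → ends 1; pad 3 to align 4 for checksum; checksum at 4 (size 4, align 4) → ends 8; version at 8 (size 1, align 1) → ends 9; pad 1 to align 2 for port; port at 10 (size 2, align 2) → ends 12; ack at 12 (size 2, align 2) → ends 14; tail pad 2 to reach multiple of 4; total 16 bytes, alignment 4
id at 0 (size 16, align 4) → ends 16
score at 16 (size 4, align 4) → ends 20
pad 4 to align 8 for ammo
ammo at 24 (size 8, align 8) → ends 32
team at 32 (size 4, align 4) → ends 36
y at 36 (size 12, align 4) → ends 48
target at 48 (size 8, align 8) → ends 56
total 56 bytes, alignment 8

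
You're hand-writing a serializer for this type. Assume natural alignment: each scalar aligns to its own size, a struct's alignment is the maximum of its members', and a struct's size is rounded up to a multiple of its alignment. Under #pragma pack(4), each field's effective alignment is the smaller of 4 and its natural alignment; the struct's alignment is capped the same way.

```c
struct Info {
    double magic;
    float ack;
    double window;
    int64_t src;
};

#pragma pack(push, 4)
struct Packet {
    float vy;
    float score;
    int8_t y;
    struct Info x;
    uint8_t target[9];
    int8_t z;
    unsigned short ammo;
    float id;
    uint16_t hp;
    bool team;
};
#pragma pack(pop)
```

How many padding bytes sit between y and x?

Info: 0..8  magic  (8B, 8-aligned); 8..12  ack  (4B, 4-aligned); 12..16  -- padding (4B); 16..24  window  (8B, 8-aligned); 24..32  src  (8B, 8-aligned); sizeof = 32, alignof = 8
0..4  vy  (4B, 4-aligned)
4..8  score  (4B, 4-aligned)
8..9  y  (1B, 1-aligned)
9..12  -- padding (3B)
12..44  x  (32B, 4-aligned)

3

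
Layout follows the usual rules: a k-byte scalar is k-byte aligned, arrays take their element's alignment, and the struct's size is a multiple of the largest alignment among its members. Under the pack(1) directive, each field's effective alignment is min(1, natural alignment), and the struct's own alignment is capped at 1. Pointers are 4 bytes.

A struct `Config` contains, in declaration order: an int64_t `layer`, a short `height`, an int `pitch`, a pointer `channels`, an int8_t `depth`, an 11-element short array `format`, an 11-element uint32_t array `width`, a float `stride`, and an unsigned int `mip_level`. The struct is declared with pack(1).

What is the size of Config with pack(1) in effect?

0..8  layer  (8B, 1-aligned)
8..10  height  (2B, 1-aligned)
10..14  pitch  (4B, 1-aligned)
14..18  channels  (4B, 1-aligned)
18..19  depth  (1B, 1-aligned)
19..41  format  (22B, 1-aligned)
41..85  width  (44B, 1-aligned)
85..89  stride  (4B, 1-aligned)
89..93  mip_level  (4B, 1-aligned)
sizeof = 93, alignof = 1

93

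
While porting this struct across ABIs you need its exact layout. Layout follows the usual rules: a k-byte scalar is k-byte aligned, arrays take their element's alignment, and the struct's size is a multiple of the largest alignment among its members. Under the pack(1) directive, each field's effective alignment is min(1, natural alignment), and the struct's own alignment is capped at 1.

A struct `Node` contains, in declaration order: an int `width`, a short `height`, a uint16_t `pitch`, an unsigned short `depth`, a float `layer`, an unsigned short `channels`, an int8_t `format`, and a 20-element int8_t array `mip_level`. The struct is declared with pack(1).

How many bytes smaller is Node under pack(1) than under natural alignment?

natural layout:
  0..4  width  (4B, 4-aligned)
  4..6  height  (2B, 2-aligned)
  6..8  pitch  (2B, 2-aligned)
  8..10  depth  (2B, 2-aligned)
  10..12  -- padding (2B)
  12..16  layer  (4B, 4-aligned)
  16..18  channels  (2B, 2-aligned)
  18..19  format  (1B, 1-aligned)
  19..39  mip_level  (20B, 1-aligned)
  39..40  -- tail padding (1B)
  sizeof = 40, alignof = 4
packed(1) layout:
  0..4  width  (4B, 1-aligned)
  4..6  height  (2B, 1-aligned)
  6..8  pitch  (2B, 1-aligned)
  8..10  depth  (2B, 1-aligned)
  10..14  layer  (4B, 1-aligned)
  14..16  channels  (2B, 1-aligned)
  16..17  format  (1B, 1-aligned)
  17..37  mip_level  (20B, 1-aligned)
  sizeof = 37, alignof = 1
40 − 37 = 3

3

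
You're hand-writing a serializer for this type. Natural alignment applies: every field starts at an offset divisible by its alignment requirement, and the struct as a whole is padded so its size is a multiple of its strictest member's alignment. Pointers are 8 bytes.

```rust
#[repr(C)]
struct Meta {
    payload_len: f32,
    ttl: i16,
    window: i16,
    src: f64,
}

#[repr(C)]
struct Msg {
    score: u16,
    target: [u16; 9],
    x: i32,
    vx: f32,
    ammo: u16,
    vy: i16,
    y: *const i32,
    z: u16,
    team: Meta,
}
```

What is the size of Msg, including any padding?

Meta: 0..4  payload_len  (4B, 4-aligned); 4..6  ttl  (2B, 2-aligned); 6..8  window  (2B, 2-aligned); 8..16  src  (8B, 8-aligned); sizeof = 16, alignof = 8
0..2  score  (2B, 2-aligned)
2..20  target  (18B, 2-aligned)
20..24  x  (4B, 4-aligned)
24..28  vx  (4B, 4-aligned)
28..30  ammo  (2B, 2-aligned)
30..32  vy  (2B, 2-aligned)
32..40  y  (8B, 8-aligned)
40..42  z  (2B, 2-aligned)
42..48  -- padding (6B)
48..64  team  (16B, 8-aligned)
sizeof = 64, alignof = 8

64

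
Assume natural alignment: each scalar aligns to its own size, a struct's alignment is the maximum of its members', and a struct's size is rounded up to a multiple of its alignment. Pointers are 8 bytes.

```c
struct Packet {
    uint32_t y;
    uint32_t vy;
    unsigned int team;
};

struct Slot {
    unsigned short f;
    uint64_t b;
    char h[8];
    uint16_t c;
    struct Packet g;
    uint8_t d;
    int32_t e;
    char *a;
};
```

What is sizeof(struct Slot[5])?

Packet: 0..4  y  (4B, 4-aligned); 4..8  vy  (4B, 4-aligned); 8..12  team  (4B, 4-aligned); sizeof = 12, alignof = 4
0..2  f  (2B, 2-aligned)
2..8  -- padding (6B)
8..16  b  (8B, 8-aligned)
16..24  h  (8B, 1-aligned)
24..26  c  (2B, 2-aligned)
26..28  -- padding (2B)
28..40  g  (12B, 4-aligned)
40..41  d  (1B, 1-aligned)
41..44  -- padding (3B)
44..48  e  (4B, 4-aligned)
48..56  a  (8B, 8-aligned)
sizeof = 56, alignof = 8
array of 5: 5 × 56 = 280

280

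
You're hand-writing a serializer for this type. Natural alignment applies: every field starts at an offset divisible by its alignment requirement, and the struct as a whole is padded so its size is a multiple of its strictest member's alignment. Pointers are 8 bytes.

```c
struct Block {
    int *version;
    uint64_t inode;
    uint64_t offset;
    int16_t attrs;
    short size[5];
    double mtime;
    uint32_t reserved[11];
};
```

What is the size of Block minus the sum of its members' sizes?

8

@0: version [8B, align 8] → 8
@8: inode [8B, align 8] → 16
@16: offset [8B, align 8] → 24
@24: attrs [2B, align 2] → 26
@26: size [10B, align 2] → 36
+4 pad (align 8)
@40: mtime [8B, align 8] → 48
@48: reserved [44B, align 4] → 92
+4 tail pad (align 8)
size 96, align 8
data bytes 88, size 96 → padding 8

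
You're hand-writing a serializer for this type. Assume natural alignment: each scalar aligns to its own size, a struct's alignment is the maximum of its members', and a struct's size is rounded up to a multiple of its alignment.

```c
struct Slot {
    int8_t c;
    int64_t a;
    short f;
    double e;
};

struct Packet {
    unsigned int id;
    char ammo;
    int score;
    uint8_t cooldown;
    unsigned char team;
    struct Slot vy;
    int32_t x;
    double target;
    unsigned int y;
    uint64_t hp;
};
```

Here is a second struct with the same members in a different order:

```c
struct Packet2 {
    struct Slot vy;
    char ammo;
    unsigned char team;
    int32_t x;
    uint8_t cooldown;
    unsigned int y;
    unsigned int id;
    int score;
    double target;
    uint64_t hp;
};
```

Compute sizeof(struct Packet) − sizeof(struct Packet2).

Slot: c at 0 (size 1, align 1) → ends 1; pad 7 to align 8 for a; a at 8 (size 8, align 8) → ends 16; f at 16 (size 2, align 2) → ends 18; pad 6 to align 8 for e; e at 24 (size 8, align 8) → ends 32; total 32 bytes, alignment 8
id at 0 (size 4, align 4) → ends 4
ammo at 4 (size 1, align 1) → ends 5
pad 3 to align 4 for score
score at 8 (size 4, align 4) → ends 12
cooldown at 12 (size 1, align 1) → ends 13
team at 13 (size 1, align 1) → ends 14
pad 2 to align 8 for vy
vy at 16 (size 32, align 8) → ends 48
x at 48 (size 4, align 4) → ends 52
pad 4 to align 8 for target
target at 56 (size 8, align 8) → ends 64
y at 64 (size 4, align 4) → ends 68
pad 4 to align 8 for hp
hp at 72 (size 8, align 8) → ends 80
total 80 bytes, alignment 8
— Packet2 —
vy at 0 (size 32, align 8) → ends 32
ammo at 32 (size 1, align 1) → ends 33
team at 33 (size 1, align 1) → ends 34
pad 2 to align 4 for x
x at 36 (size 4, align 4) → ends 40
cooldown at 40 (size 1, align 1) → ends 41
pad 3 to align 4 for y
y at 44 (size 4, align 4) → ends 48
id at 48 (size 4, align 4) → ends 52
score at 52 (size 4, align 4) → ends 56
target at 56 (size 8, align 8) → ends 64
hp at 64 (size 8, align 8) → ends 72
total 72 bytes, alignment 8
80 − 72 = 8

8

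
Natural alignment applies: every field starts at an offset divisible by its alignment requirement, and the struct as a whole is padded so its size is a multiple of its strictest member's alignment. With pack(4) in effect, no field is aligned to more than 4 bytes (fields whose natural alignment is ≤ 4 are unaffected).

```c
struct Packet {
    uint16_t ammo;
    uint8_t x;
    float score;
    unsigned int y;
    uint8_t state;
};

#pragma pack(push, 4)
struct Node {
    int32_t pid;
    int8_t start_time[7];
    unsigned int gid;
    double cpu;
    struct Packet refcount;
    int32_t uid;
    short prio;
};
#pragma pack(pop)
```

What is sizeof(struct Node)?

Packet: ammo at 0 (size 2, align 2) → ends 2; x at 2 (size 1, align 1) → ends 3; pad 1 to align 4 for score; score at 4 (size 4, align 4) → ends 8; y at 8 (size 4, align 4) → ends 12; state at 12 (size 1, align 1) → ends 13; tail pad 3 to reach multiple of 4; total 16 bytes, alignment 4
pid at 0 (size 4, align 4) → ends 4
start_time at 4 (size 7, align 1) → ends 11
pad 1 to align 4 for gid
gid at 12 (size 4, align 4) → ends 16
cpu at 16 (size 8, align 4) → ends 24
refcount at 24 (size 16, align 4) → ends 40
uid at 40 (size 4, align 4) → ends 44
prio at 44 (size 2, align 2) → ends 46
tail pad 2 to reach multiple of 4
total 48 bytes, alignment 4

48 bytes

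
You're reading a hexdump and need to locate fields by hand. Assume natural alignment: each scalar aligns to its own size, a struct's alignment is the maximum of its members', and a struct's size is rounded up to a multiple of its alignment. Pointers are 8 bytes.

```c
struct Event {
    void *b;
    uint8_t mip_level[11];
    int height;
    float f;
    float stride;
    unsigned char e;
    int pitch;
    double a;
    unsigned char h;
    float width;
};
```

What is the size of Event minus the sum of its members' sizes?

7

0..8  b  (8B, 8-aligned)
8..19  mip_level  (11B, 1-aligned)
19..20  -- padding (1B)
20..24  height  (4B, 4-aligned)
24..28  f  (4B, 4-aligned)
28..32  stride  (4B, 4-aligned)
32..33  e  (1B, 1-aligned)
33..36  -- padding (3B)
36..40  pitch  (4B, 4-aligned)
40..48  a  (8B, 8-aligned)
48..49  h  (1B, 1-aligned)
49..52  -- padding (3B)
52..56  width  (4B, 4-aligned)
sizeof = 56, alignof = 8
data bytes 49, size 56 → padding 7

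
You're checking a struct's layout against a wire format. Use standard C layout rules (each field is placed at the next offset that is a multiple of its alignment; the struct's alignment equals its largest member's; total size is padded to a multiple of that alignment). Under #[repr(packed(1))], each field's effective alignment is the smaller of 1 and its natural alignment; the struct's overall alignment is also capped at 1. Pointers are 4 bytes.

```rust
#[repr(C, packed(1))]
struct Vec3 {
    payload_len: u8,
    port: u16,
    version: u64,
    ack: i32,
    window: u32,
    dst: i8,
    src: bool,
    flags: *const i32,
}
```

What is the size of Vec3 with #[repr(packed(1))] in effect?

0..1  payload_len  (1B, 1-aligned)
1..3  port  (2B, 1-aligned)
3..11  version  (8B, 1-aligned)
11..15  ack  (4B, 1-aligned)
15..19  window  (4B, 1-aligned)
19..20  dst  (1B, 1-aligned)
20..21  src  (1B, 1-aligned)
21..25  flags  (4B, 1-aligned)
sizeof = 25, alignof = 1

25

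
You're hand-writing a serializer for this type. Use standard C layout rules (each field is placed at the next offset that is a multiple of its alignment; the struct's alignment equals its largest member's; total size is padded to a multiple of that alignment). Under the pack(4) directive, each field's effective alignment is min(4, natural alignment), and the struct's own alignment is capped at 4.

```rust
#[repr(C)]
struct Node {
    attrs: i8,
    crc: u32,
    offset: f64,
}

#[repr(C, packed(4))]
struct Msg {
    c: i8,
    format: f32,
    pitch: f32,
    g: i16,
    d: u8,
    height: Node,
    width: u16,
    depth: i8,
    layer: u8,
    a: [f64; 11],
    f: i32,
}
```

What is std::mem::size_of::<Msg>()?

Node: attrs at 0 (size 1, align 1) → ends 1; pad 3 to align 4 for crc; crc at 4 (size 4, align 4) → ends 8; offset at 8 (size 8, align 8) → ends 16; total 16 bytes, alignment 8
c at 0 (size 1, align 1) → ends 1
pad 3 to align 4 for format
format at 4 (size 4, align 4) → ends 8
pitch at 8 (size 4, align 4) → ends 12
g at 12 (size 2, align 2) → ends 14
d at 14 (size 1, align 1) → ends 15
pad 1 to align 4 for height
height at 16 (size 16, align 4) → ends 32
width at 32 (size 2, align 2) → ends 34
depth at 34 (size 1, align 1) → ends 35
layer at 35 (size 1, align 1) → ends 36
a at 36 (size 88, align 4) → ends 124
f at 124 (size 4, align 4) → ends 128
total 128 bytes, alignment 4

128 bytes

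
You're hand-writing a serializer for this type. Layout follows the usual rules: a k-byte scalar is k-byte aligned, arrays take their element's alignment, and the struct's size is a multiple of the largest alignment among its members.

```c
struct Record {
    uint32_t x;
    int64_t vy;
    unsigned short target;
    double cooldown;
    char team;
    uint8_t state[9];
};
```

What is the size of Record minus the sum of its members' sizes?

x at 0 (size 4, align 4) → ends 4
pad 4 to align 8 for vy
vy at 8 (size 8, align 8) → ends 16
target at 16 (size 2, align 2) → ends 18
pad 6 to align 8 for cooldown
cooldown at 24 (size 8, align 8) → ends 32
team at 32 (size 1, align 1) → ends 33
state at 33 (size 9, align 1) → ends 42
tail pad 6 to reach multiple of 8
total 48 bytes, alignment 8
data bytes 32, size 48 → padding 16

16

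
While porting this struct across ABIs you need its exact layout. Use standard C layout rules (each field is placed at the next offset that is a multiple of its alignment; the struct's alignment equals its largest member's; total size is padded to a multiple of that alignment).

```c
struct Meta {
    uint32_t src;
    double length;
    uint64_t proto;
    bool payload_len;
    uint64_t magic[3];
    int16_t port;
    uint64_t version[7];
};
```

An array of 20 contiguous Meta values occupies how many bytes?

src at 0 (size 4, align 4) → ends 4
pad 4 to align 8 for length
length at 8 (size 8, align 8) → ends 16
proto at 16 (size 8, align 8) → ends 24
payload_len at 24 (size 1, align 1) → ends 25
pad 7 to align 8 for magic
magic at 32 (size 24, align 8) → ends 56
port at 56 (size 2, align 2) → ends 58
pad 6 to align 8 for version
version at 64 (size 56, align 8) → ends 120
total 120 bytes, alignment 8
array of 20: 20 × 120 = 2400

2400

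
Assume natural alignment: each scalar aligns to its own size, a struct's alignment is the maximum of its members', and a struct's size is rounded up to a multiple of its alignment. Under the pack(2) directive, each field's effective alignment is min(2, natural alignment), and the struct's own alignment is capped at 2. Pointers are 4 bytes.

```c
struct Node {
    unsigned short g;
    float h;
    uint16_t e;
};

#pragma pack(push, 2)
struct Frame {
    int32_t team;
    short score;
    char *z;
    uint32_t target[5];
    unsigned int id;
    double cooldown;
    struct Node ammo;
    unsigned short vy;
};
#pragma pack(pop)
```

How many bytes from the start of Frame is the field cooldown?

Node: @0: g [2B, align 2] → 2; +2 pad (align 4); @4: h [4B, align 4] → 8; @8: e [2B, align 2] → 10; +2 tail pad (align 4); size 12, align 4
@0: team [4B, align 2] → 4
@4: score [2B, align 2] → 6
@6: z [4B, align 2] → 10
@10: target [20B, align 2] → 30
@30: id [4B, align 2] → 34
@34: cooldown [8B, align 2] → 42

34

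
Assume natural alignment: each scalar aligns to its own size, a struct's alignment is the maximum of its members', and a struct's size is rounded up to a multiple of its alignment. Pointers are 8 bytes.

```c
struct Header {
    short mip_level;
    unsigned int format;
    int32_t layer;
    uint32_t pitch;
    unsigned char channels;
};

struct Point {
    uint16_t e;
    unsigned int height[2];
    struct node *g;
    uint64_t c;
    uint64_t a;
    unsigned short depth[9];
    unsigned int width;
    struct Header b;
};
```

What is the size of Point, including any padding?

Header: 0..2  mip_level  (2B, 2-aligned); 2..4  -- padding (2B); 4..8  format  (4B, 4-aligned); 8..12  layer  (4B, 4-aligned); 12..16  pitch  (4B, 4-aligned); 16..17  channels  (1B, 1-aligned); 17..20  -- tail padding (3B); sizeof = 20, alignof = 4
0..2  e  (2B, 2-aligned)
2..4  -- padding (2B)
4..12  height  (8B, 4-aligned)
12..16  -- padding (4B)
16..24  g  (8B, 8-aligned)
24..32  c  (8B, 8-aligned)
32..40  a  (8B, 8-aligned)
40..58  depth  (18B, 2-aligned)
58..60  -- padding (2B)
60..64  width  (4B, 4-aligned)
64..84  b  (20B, 4-aligned)
84..88  -- tail padding (4B)
sizeof = 88, alignof = 8

88 bytes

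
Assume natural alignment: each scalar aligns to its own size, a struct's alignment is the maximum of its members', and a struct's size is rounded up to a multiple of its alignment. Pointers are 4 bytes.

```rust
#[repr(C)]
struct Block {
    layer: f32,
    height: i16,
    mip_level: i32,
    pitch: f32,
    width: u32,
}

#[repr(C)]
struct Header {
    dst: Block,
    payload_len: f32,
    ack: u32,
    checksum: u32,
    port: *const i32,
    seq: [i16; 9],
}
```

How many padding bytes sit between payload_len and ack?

0

Block: @0: layer [4B, align 4] → 4; @4: height [2B, align 2] → 6; +2 pad (align 4); @8: mip_level [4B, align 4] → 12; @12: pitch [4B, align 4] → 16; @16: width [4B, align 4] → 20; size 20, align 4
@0: dst [20B, align 4] → 20
@20: payload_len [4B, align 4] → 24
@24: ack [4B, align 4] → 28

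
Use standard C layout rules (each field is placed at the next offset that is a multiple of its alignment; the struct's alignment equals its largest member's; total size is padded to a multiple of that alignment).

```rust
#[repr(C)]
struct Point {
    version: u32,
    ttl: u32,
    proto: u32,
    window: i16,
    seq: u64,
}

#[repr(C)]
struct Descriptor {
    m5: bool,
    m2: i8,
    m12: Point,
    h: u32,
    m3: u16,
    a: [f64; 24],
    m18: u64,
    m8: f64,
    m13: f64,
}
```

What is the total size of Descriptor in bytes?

256 bytes

Point: @0: version [4B, align 4] → 4; @4: ttl [4B, align 4] → 8; @8: proto [4B, align 4] → 12; @12: window [2B, align 2] → 14; +2 pad (align 8); @16: seq [8B, align 8] → 24; size 24, align 8
@0: m5 [1B, align 1] → 1
@1: m2 [1B, align 1] → 2
+6 pad (align 8)
@8: m12 [24B, align 8] → 32
@32: h [4B, align 4] → 36
@36: m3 [2B, align 2] → 38
+2 pad (align 8)
@40: a [192B, align 8] → 232
@232: m18 [8B, align 8] → 240
@240: m8 [8B, align 8] → 248
@248: m13 [8B, align 8] → 256
size 256, align 8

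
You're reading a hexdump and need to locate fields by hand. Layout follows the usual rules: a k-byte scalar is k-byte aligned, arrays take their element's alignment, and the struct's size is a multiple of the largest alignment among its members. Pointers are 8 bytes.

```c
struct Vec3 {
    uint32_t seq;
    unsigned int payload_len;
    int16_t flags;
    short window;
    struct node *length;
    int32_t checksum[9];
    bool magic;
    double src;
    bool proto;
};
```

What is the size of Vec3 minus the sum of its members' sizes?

14

seq at 0 (size 4, align 4) → ends 4
payload_len at 4 (size 4, align 4) → ends 8
flags at 8 (size 2, align 2) → ends 10
window at 10 (size 2, align 2) → ends 12
pad 4 to align 8 for length
length at 16 (size 8, align 8) → ends 24
checksum at 24 (size 36, align 4) → ends 60
magic at 60 (size 1, align 1) → ends 61
pad 3 to align 8 for src
src at 64 (size 8, align 8) → ends 72
proto at 72 (size 1, align 1) → ends 73
tail pad 7 to reach multiple of 8
total 80 bytes, alignment 8
data bytes 66, size 80 → padding 14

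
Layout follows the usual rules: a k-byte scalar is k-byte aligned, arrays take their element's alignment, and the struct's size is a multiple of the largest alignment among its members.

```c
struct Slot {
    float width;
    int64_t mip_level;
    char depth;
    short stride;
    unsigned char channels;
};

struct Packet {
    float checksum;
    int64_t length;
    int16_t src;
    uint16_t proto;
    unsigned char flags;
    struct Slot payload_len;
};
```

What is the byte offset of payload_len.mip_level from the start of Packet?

32

Slot: width at 0 (size 4, align 4) → ends 4; pad 4 to align 8 for mip_level; mip_level at 8 (size 8, align 8) → ends 16; depth at 16 (size 1, align 1) → ends 17; pad 1 to align 2 for stride; stride at 18 (size 2, align 2) → ends 20; channels at 20 (size 1, align 1) → ends 21; tail pad 3 to reach multiple of 8; total 24 bytes, alignment 8
checksum at 0 (size 4, align 4) → ends 4
pad 4 to align 8 for length
length at 8 (size 8, align 8) → ends 16
src at 16 (size 2, align 2) → ends 18
proto at 18 (size 2, align 2) → ends 20
flags at 20 (size 1, align 1) → ends 21
pad 3 to align 8 for payload_len
payload_len at 24 (size 24, align 8) → ends 48
within Slot: mip_level at 8
24 + 8 = 32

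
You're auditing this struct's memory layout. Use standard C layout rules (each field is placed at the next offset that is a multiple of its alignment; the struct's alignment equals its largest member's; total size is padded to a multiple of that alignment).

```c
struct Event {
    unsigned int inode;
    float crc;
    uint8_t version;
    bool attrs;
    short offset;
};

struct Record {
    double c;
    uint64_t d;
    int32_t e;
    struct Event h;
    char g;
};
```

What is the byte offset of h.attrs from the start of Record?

Event: @0: inode [4B, align 4] → 4; @4: crc [4B, align 4] → 8; @8: version [1B, align 1] → 9; @9: attrs [1B, align 1] → 10; @10: offset [2B, align 2] → 12; size 12, align 4
@0: c [8B, align 8] → 8
@8: d [8B, align 8] → 16
@16: e [4B, align 4] → 20
@20: h [12B, align 4] → 32
within Event: attrs at 9
20 + 9 = 29

29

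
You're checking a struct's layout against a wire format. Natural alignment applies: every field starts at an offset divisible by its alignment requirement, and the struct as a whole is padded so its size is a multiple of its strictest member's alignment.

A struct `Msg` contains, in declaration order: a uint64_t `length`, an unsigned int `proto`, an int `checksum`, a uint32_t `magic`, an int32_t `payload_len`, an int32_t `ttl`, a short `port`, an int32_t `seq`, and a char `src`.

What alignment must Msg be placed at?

8

member alignments: length=8, proto=4, checksum=4, magic=4, payload_len=4, ttl=4, port=2, seq=4, src=1
max = 8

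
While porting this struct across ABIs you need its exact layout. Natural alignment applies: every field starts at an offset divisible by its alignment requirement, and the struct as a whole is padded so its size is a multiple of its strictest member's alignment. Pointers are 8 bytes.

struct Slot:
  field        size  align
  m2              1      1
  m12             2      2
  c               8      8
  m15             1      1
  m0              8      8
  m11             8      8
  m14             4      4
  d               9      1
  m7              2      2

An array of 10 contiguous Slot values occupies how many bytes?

@0: m2 [1B, align 1] → 1
+1 pad (align 2)
@2: m12 [2B, align 2] → 4
+4 pad (align 8)
@8: c [8B, align 8] → 16
@16: m15 [1B, align 1] → 17
+7 pad (align 8)
@24: m0 [8B, align 8] → 32
@32: m11 [8B, align 8] → 40
@40: m14 [4B, align 4] → 44
@44: d [9B, align 1] → 53
+1 pad (align 2)
@54: m7 [2B, align 2] → 56
size 56, align 8
array of 10: 10 × 56 = 560

560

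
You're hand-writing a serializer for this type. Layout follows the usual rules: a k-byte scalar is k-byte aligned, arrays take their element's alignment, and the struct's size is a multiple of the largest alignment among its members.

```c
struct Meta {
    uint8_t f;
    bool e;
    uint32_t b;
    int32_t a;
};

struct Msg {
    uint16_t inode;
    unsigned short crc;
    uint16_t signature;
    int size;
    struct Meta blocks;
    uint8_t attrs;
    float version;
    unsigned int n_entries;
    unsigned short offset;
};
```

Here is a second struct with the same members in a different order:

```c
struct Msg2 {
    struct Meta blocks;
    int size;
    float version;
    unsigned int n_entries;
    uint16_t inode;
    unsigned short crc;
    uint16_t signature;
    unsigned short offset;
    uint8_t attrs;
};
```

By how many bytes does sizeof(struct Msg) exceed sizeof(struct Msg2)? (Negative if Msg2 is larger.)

Meta: @0: f [1B, align 1] → 1; @1: e [1B, align 1] → 2; +2 pad (align 4); @4: b [4B, align 4] → 8; @8: a [4B, align 4] → 12; size 12, align 4
@0: inode [2B, align 2] → 2
@2: crc [2B, align 2] → 4
@4: signature [2B, align 2] → 6
+2 pad (align 4)
@8: size [4B, align 4] → 12
@12: blocks [12B, align 4] → 24
@24: attrs [1B, align 1] → 25
+3 pad (align 4)
@28: version [4B, align 4] → 32
@32: n_entries [4B, align 4] → 36
@36: offset [2B, align 2] → 38
+2 tail pad (align 4)
size 40, align 4
— Msg2 —
@0: blocks [12B, align 4] → 12
@12: size [4B, align 4] → 16
@16: version [4B, align 4] → 20
@20: n_entries [4B, align 4] → 24
@24: inode [2B, align 2] → 26
@26: crc [2B, align 2] → 28
@28: signature [2B, align 2] → 30
@30: offset [2B, align 2] → 32
@32: attrs [1B, align 1] → 33
+3 tail pad (align 4)
size 36, align 4
40 − 36 = 4

4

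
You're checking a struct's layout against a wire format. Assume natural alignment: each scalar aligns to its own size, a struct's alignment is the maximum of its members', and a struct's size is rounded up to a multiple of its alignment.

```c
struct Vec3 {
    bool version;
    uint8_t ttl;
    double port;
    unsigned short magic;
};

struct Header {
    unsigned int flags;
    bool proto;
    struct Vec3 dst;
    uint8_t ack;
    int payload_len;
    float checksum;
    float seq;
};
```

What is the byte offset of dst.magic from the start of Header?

Vec3: @0: version [1B, align 1] → 1; @1: ttl [1B, align 1] → 2; +6 pad (align 8); @8: port [8B, align 8] → 16; @16: magic [2B, align 2] → 18; +6 tail pad (align 8); size 24, align 8
@0: flags [4B, align 4] → 4
@4: proto [1B, align 1] → 5
+3 pad (align 8)
@8: dst [24B, align 8] → 32
within Vec3: magic at 16
8 + 16 = 24

24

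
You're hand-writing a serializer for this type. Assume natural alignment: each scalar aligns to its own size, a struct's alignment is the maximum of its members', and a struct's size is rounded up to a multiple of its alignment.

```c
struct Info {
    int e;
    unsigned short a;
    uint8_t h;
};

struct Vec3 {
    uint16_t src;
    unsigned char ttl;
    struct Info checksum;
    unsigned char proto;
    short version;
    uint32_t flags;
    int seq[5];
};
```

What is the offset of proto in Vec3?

Info: 0..4  e  (4B, 4-aligned); 4..6  a  (2B, 2-aligned); 6..7  h  (1B, 1-aligned); 7..8  -- tail padding (1B); sizeof = 8, alignof = 4
0..2  src  (2B, 2-aligned)
2..3  ttl  (1B, 1-aligned)
3..4  -- padding (1B)
4..12  checksum  (8B, 4-aligned)
12..13  proto  (1B, 1-aligned)

12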